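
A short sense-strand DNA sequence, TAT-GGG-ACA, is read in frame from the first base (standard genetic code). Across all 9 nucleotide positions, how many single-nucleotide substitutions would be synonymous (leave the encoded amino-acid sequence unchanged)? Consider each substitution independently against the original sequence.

7

Codon 1 (TAT, Tyr): 1 synonymous substitution.
Codon 2 (GGG, Gly): 3 synonymous substitutions.
Codon 3 (ACA, Thr): 3 synonymous substitutions.
Total: 1 + 3 + 3 = 7.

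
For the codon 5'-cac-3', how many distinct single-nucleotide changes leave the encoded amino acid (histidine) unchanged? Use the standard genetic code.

1

Position 1: none → 0 synonymous.
Position 2: none → 0 synonymous.
Position 3: CAU → 1 synonymous.
Total: 0 + 0 + 1 = 1.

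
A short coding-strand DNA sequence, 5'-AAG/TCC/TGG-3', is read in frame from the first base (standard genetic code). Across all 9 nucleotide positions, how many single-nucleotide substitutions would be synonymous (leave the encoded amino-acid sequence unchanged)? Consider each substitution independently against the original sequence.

4

Codon 1 (AAG, Lys): 1 synonymous substitution.
Codon 2 (TCC, Ser): 3 synonymous substitutions.
Codon 3 (TGG, Trp): 0 synonymous substitutions.
Total: 1 + 3 + 0 = 4.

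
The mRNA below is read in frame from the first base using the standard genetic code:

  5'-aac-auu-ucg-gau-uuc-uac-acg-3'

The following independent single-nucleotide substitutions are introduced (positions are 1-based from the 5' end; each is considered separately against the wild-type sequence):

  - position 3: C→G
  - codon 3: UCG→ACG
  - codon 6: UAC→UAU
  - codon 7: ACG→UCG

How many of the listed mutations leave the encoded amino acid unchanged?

1

Codon 1: AAC (Asn) → AAG (Lys) — missense.
Codon 3: UCG (Ser) → ACG (Thr) — missense.
Codon 6: UAC (Tyr) → UAU (Tyr) — synonymous.
Codon 7: ACG (Thr) → UCG (Ser) — missense.
Synonymous: 1 of 4.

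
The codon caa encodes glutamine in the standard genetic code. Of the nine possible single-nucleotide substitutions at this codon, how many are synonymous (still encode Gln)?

Position 1: none → 0 synonymous.
Position 2: none → 0 synonymous.
Position 3: CAG → 1 synonymous.
Total: 0 + 0 + 1 = 1.

1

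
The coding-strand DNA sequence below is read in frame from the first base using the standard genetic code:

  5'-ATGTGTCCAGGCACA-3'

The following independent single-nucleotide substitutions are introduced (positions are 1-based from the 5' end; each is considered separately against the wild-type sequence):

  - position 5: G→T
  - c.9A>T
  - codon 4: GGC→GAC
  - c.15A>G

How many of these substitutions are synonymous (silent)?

Codon 2: TGT (Cys) → TTT (Phe) — missense.
Codon 3: CCA (Pro) → CCT (Pro) — synonymous.
Codon 4: GGC (Gly) → GAC (Asp) — missense.
Codon 5: ACA (Thr) → ACG (Thr) — synonymous.
Synonymous: 2 of 4.

2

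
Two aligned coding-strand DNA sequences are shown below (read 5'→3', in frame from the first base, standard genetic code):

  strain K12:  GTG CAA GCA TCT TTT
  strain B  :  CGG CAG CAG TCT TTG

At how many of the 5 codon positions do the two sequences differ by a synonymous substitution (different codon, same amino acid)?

1

Codon 1: GTG Val / CGG Arg — nonsynonymous.
Codon 2: CAA Gln / CAG Gln — synonymous.
Codon 3: GCA Ala / CAG Gln — nonsynonymous.
Codon 4: TCT Ser / TCT Ser — identical.
Codon 5: TTT Phe / TTG Leu — nonsynonymous.
Synonymous differences: 1.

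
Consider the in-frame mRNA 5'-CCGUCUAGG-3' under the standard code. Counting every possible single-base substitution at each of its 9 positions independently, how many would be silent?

8

Codon 1 (CCG, Pro): 3 synonymous substitutions.
Codon 2 (UCU, Ser): 3 synonymous substitutions.
Codon 3 (AGG, Arg): 2 synonymous substitutions.
Total: 3 + 3 + 2 = 8.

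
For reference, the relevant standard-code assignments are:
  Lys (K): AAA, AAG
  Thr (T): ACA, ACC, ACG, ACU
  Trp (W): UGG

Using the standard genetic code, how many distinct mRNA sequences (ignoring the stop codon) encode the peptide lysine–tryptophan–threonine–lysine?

Lys: 2 codons.
Trp: 1 codon.
Thr: 4 codons.
Lys: 2 codons.
2 × 1 × 4 × 2 = 16.

16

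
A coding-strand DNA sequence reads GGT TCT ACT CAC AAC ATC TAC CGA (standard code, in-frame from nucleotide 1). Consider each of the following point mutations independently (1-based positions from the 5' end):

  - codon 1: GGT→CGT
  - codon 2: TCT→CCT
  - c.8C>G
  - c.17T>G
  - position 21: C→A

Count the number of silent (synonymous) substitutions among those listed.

0

Codon 1: GGT (Gly) → CGT (Arg) — missense.
Codon 2: TCT (Ser) → CCT (Pro) — missense.
Codon 3: ACT (Thr) → AGT (Ser) — missense.
Codon 6: ATC (Ile) → AGC (Ser) — missense.
Codon 7: TAC (Tyr) → TAA (Stop) — nonsense.
Synonymous: 0 of 5.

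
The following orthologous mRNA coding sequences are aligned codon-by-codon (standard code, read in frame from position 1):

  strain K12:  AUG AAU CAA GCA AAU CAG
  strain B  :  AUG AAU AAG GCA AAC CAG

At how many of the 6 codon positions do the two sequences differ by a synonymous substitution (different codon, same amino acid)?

Codon 1: AUG Met / AUG Met — identical.
Codon 2: AAU Asn / AAU Asn — identical.
Codon 3: CAA Gln / AAG Lys — nonsynonymous.
Codon 4: GCA Ala / GCA Ala — identical.
Codon 5: AAU Asn / AAC Asn — synonymous.
Codon 6: CAG Gln / CAG Gln — identical.
Synonymous differences: 1.

1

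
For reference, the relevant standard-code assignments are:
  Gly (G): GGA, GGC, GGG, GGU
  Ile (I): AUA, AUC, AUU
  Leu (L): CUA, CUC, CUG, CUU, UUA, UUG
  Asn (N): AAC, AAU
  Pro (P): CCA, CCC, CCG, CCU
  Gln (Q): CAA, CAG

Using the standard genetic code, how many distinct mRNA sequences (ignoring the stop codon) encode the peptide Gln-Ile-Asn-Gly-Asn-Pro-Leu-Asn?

Gln: 2 codons.
Ile: 3 codons.
Asn: 2 codons.
Gly: 4 codons.
Asn: 2 codons.
Pro: 4 codons.
Leu: 6 codons.
Asn: 2 codons.
2 × 3 × 2 × 4 × 2 × 4 × 6 × 2 = 4608.

4608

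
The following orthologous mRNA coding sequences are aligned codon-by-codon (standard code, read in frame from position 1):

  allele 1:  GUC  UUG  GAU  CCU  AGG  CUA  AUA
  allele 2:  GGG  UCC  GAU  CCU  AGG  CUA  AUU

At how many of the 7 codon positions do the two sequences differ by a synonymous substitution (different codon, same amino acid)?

1

Codon 1: GUC Val / GGG Gly — nonsynonymous.
Codon 2: UUG Leu / UCC Ser — nonsynonymous.
Codon 3: GAU Asp / GAU Asp — identical.
Codon 4: CCU Pro / CCU Pro — identical.
Codon 5: AGG Arg / AGG Arg — identical.
Codon 6: CUA Leu / CUA Leu — identical.
Codon 7: AUA Ile / AUU Ile — synonymous.
Synonymous differences: 1.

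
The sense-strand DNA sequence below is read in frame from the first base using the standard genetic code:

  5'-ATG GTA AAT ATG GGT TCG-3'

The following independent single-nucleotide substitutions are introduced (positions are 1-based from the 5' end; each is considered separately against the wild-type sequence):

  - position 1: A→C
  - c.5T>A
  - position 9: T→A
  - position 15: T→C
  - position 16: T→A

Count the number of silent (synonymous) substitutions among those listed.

1

Codon 1: ATG (Met) → CTG (Leu) — missense.
Codon 2: GTA (Val) → GAA (Glu) — missense.
Codon 3: AAT (Asn) → AAA (Lys) — missense.
Codon 5: GGT (Gly) → GGC (Gly) — synonymous.
Codon 6: TCG (Ser) → ACG (Thr) — missense.
Synonymous: 1 of 5.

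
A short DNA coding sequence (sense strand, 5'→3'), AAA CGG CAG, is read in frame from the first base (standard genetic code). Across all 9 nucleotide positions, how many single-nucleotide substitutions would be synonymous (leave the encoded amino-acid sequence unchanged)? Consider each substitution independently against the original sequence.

6

Codon 1 (AAA, Lys): 1 synonymous substitution.
Codon 2 (CGG, Arg): 4 synonymous substitutions.
Codon 3 (CAG, Gln): 1 synonymous substitution.
Total: 1 + 4 + 1 = 6.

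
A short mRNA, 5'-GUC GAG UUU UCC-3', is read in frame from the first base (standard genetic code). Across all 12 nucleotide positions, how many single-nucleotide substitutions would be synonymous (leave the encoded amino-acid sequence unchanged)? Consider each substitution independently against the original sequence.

8

Codon 1 (GUC, Val): 3 synonymous substitutions.
Codon 2 (GAG, Glu): 1 synonymous substitution.
Codon 3 (UUU, Phe): 1 synonymous substitution.
Codon 4 (UCC, Ser): 3 synonymous substitutions.
Total: 3 + 1 + 1 + 3 = 8.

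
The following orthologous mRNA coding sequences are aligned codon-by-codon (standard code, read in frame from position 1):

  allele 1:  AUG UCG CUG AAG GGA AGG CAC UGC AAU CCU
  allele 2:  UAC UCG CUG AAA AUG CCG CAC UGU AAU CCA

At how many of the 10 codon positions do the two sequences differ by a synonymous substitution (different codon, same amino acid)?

Codon 1: AUG Met / UAC Tyr — nonsynonymous.
Codon 2: UCG Ser / UCG Ser — identical.
Codon 3: CUG Leu / CUG Leu — identical.
Codon 4: AAG Lys / AAA Lys — synonymous.
Codon 5: GGA Gly / AUG Met — nonsynonymous.
Codon 6: AGG Arg / CCG Pro — nonsynonymous.
Codon 7: CAC His / CAC His — identical.
Codon 8: UGC Cys / UGU Cys — synonymous.
Codon 9: AAU Asn / AAU Asn — identical.
Codon 10: CCU Pro / CCA Pro — synonymous.
Synonymous differences: 3.

3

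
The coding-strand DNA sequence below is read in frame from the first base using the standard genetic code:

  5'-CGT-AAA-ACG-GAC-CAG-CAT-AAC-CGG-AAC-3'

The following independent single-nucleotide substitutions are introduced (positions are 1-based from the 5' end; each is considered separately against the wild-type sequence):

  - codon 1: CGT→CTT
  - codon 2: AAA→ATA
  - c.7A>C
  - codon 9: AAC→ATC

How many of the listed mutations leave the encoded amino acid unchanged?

Codon 1: CGT (Arg) → CTT (Leu) — missense.
Codon 2: AAA (Lys) → ATA (Ile) — missense.
Codon 3: ACG (Thr) → CCG (Pro) — missense.
Codon 9: AAC (Asn) → ATC (Ile) — missense.
Synonymous: 0 of 4.

0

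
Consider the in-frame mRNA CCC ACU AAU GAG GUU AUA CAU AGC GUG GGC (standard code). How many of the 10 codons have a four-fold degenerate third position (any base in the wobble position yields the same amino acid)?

Codon 1 CCC (Pro): third position 4-fold.
Codon 2 ACU (Thr): third position 4-fold.
Codon 3 AAU (Asn): third position 2-fold.
Codon 4 GAG (Glu): third position 2-fold.
Codon 5 GUU (Val): third position 4-fold.
Codon 6 AUA (Ile): third position 3-fold.
Codon 7 CAU (His): third position 2-fold.
Codon 8 AGC (Ser): third position 2-fold.
Codon 9 GUG (Val): third position 4-fold.
Codon 10 GGC (Gly): third position 4-fold.
Four-fold degenerate third positions: 5.

5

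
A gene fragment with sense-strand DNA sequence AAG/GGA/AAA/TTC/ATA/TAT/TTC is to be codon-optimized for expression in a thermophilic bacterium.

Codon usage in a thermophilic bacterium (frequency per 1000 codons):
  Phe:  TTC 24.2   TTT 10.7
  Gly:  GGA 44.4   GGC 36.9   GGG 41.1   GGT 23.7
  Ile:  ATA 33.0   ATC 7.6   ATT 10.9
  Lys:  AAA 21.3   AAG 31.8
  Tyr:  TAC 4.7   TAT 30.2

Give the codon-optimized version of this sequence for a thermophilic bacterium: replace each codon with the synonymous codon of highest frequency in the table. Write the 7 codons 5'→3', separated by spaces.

Codon 1 (Lys): best is AAG at 31.8.
Codon 2 (Gly): best is GGA at 44.4.
Codon 3 (Lys): best is AAG at 31.8.
Codon 4 (Phe): best is TTC at 24.2.
Codon 5 (Ile): best is ATA at 33.0.
Codon 6 (Tyr): best is TAT at 30.2.
Codon 7 (Phe): best is TTC at 24.2.

AAG GGA AAG TTC ATA TAT TTC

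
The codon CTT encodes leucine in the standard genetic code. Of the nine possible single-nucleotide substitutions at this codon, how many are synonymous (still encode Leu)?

Position 1: none → 0 synonymous.
Position 2: none → 0 synonymous.
Position 3: CTC, CTA, CTG → 3 synonymous.
Total: 0 + 0 + 3 = 3.

3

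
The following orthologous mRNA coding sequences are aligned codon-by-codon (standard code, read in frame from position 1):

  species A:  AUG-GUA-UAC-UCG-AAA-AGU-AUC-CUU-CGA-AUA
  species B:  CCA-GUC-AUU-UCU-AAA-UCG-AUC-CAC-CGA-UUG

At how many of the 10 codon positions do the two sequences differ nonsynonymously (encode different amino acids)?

4

Codon 1: AUG Met / CCA Pro — nonsynonymous.
Codon 2: GUA Val / GUC Val — synonymous.
Codon 3: UAC Tyr / AUU Ile — nonsynonymous.
Codon 4: UCG Ser / UCU Ser — synonymous.
Codon 5: AAA Lys / AAA Lys — identical.
Codon 6: AGU Ser / UCG Ser — synonymous.
Codon 7: AUC Ile / AUC Ile — identical.
Codon 8: CUU Leu / CAC His — nonsynonymous.
Codon 9: CGA Arg / CGA Arg — identical.
Codon 10: AUA Ile / UUG Leu — nonsynonymous.
Nonsynonymous differences: 4.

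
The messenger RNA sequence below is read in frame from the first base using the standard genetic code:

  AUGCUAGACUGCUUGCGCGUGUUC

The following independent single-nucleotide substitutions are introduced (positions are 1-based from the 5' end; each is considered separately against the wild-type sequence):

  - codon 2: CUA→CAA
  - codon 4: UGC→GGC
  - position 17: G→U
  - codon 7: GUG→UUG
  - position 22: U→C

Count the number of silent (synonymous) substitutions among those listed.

0

Codon 2: CUA (Leu) → CAA (Gln) — missense.
Codon 4: UGC (Cys) → GGC (Gly) — missense.
Codon 6: CGC (Arg) → CUC (Leu) — missense.
Codon 7: GUG (Val) → UUG (Leu) — missense.
Codon 8: UUC (Phe) → CUC (Leu) — missense.
Synonymous: 0 of 5.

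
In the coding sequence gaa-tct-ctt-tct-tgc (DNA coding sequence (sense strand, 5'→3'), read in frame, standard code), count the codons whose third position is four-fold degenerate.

3

Codon 1 GAA (Glu): third position 2-fold.
Codon 2 TCT (Ser): third position 4-fold.
Codon 3 CTT (Leu): third position 4-fold.
Codon 4 TCT (Ser): third position 4-fold.
Codon 5 TGC (Cys): third position 2-fold.
Four-fold degenerate third positions: 3.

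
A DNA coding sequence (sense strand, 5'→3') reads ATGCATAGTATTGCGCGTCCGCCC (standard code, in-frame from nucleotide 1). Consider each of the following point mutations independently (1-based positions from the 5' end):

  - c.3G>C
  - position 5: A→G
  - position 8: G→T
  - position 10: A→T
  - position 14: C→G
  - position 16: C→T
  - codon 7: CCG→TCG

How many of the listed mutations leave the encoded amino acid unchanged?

Codon 1: ATG (Met) → ATC (Ile) — missense.
Codon 2: CAT (His) → CGT (Arg) — missense.
Codon 3: AGT (Ser) → ATT (Ile) — missense.
Codon 4: ATT (Ile) → TTT (Phe) — missense.
Codon 5: GCG (Ala) → GGG (Gly) — missense.
Codon 6: CGT (Arg) → TGT (Cys) — missense.
Codon 7: CCG (Pro) → TCG (Ser) — missense.
Synonymous: 0 of 7.

0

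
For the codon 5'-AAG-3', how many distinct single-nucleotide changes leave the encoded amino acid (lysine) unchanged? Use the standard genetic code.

1

Position 1: none → 0 synonymous.
Position 2: none → 0 synonymous.
Position 3: AAA → 1 synonymous.
Total: 0 + 0 + 1 = 1.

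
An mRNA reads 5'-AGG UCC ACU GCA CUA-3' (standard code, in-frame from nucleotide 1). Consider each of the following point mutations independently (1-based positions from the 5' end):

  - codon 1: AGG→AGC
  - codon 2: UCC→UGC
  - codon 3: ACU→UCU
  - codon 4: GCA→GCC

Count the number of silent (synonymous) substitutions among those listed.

Codon 1: AGG (Arg) → AGC (Ser) — missense.
Codon 2: UCC (Ser) → UGC (Cys) — missense.
Codon 3: ACU (Thr) → UCU (Ser) — missense.
Codon 4: GCA (Ala) → GCC (Ala) — synonymous.
Synonymous: 1 of 4.

1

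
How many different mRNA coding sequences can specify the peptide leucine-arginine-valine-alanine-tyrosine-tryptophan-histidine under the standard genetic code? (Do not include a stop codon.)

Leu: 6 codons.
Arg: 6 codons.
Val: 4 codons.
Ala: 4 codons.
Tyr: 2 codons.
Trp: 1 codon.
His: 2 codons.
6 × 6 × 4 × 4 × 2 × 1 × 2 = 2304.

2304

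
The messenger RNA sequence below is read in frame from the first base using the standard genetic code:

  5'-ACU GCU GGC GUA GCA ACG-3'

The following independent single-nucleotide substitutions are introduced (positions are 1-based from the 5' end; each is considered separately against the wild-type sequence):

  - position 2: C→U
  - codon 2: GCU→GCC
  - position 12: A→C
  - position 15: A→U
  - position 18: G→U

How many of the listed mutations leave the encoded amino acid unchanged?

4

Codon 1: ACU (Thr) → AUU (Ile) — missense.
Codon 2: GCU (Ala) → GCC (Ala) — synonymous.
Codon 4: GUA (Val) → GUC (Val) — synonymous.
Codon 5: GCA (Ala) → GCU (Ala) — synonymous.
Codon 6: ACG (Thr) → ACU (Thr) — synonymous.
Synonymous: 4 of 5.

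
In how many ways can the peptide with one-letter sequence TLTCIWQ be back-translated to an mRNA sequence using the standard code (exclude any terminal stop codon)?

1152

Thr: 4 codons.
Leu: 6 codons.
Thr: 4 codons.
Cys: 2 codons.
Ile: 3 codons.
Trp: 1 codon.
Gln: 2 codons.
4 × 6 × 4 × 2 × 3 × 1 × 2 = 1152.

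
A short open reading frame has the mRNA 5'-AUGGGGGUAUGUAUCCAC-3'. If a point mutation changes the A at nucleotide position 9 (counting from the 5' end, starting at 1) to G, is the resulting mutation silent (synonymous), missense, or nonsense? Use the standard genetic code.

Position 9 falls in codon 3: GUA → Val.
After the substitution the codon is GUG → Val.
Both encode Val, so the change is synonymous.

silent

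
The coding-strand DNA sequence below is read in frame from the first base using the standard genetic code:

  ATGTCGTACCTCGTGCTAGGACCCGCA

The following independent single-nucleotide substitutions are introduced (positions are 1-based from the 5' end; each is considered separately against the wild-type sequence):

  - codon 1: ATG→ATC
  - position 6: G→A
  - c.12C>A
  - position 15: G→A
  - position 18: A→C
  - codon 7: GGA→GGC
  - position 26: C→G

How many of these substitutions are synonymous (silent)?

Codon 1: ATG (Met) → ATC (Ile) — missense.
Codon 2: TCG (Ser) → TCA (Ser) — synonymous.
Codon 4: CTC (Leu) → CTA (Leu) — synonymous.
Codon 5: GTG (Val) → GTA (Val) — synonymous.
Codon 6: CTA (Leu) → CTC (Leu) — synonymous.
Codon 7: GGA (Gly) → GGC (Gly) — synonymous.
Codon 9: GCA (Ala) → GGA (Gly) — missense.
Synonymous: 5 of 7.

5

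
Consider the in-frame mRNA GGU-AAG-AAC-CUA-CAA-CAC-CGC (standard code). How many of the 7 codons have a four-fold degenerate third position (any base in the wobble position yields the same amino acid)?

Codon 1 GGU (Gly): third position 4-fold.
Codon 2 AAG (Lys): third position 2-fold.
Codon 3 AAC (Asn): third position 2-fold.
Codon 4 CUA (Leu): third position 4-fold.
Codon 5 CAA (Gln): third position 2-fold.
Codon 6 CAC (His): third position 2-fold.
Codon 7 CGC (Arg): third position 4-fold.
Four-fold degenerate third positions: 3.

3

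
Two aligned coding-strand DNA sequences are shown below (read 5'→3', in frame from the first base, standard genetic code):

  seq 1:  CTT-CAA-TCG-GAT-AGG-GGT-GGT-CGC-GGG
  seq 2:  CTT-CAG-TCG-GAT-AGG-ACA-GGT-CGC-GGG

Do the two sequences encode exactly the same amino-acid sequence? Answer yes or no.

Codon 1: CTT Leu / CTT Leu — identical.
Codon 2: CAA Gln / CAG Gln — synonymous.
Codon 3: TCG Ser / TCG Ser — identical.
Codon 4: GAT Asp / GAT Asp — identical.
Codon 5: AGG Arg / AGG Arg — identical.
Codon 6: GGT Gly / ACA Thr — nonsynonymous.
Codon 7: GGT Gly / GGT Gly — identical.
Codon 8: CGC Arg / CGC Arg — identical.
Codon 9: GGG Gly / GGG Gly — identical.
Nonsynonymous differences: 1 → different protein.

no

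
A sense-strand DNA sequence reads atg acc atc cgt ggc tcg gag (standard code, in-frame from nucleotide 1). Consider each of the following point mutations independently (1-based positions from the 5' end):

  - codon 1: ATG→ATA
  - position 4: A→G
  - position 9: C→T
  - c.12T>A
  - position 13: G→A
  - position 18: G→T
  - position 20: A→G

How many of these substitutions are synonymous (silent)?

3

Codon 1: ATG (Met) → ATA (Ile) — missense.
Codon 2: ACC (Thr) → GCC (Ala) — missense.
Codon 3: ATC (Ile) → ATT (Ile) — synonymous.
Codon 4: CGT (Arg) → CGA (Arg) — synonymous.
Codon 5: GGC (Gly) → AGC (Ser) — missense.
Codon 6: TCG (Ser) → TCT (Ser) — synonymous.
Codon 7: GAG (Glu) → GGG (Gly) — missense.
Synonymous: 3 of 7.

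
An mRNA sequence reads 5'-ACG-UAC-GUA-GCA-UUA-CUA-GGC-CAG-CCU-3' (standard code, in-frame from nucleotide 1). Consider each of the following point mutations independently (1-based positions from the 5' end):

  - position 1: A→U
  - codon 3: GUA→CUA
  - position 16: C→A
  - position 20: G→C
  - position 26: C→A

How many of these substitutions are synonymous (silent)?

Codon 1: ACG (Thr) → UCG (Ser) — missense.
Codon 3: GUA (Val) → CUA (Leu) — missense.
Codon 6: CUA (Leu) → AUA (Ile) — missense.
Codon 7: GGC (Gly) → GCC (Ala) — missense.
Codon 9: CCU (Pro) → CAU (His) — missense.
Synonymous: 0 of 5.

0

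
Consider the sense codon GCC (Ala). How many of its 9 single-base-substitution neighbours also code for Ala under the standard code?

Position 1: none → 0 synonymous.
Position 2: none → 0 synonymous.
Position 3: GCU, GCA, GCG → 3 synonymous.
Total: 0 + 0 + 3 = 3.

3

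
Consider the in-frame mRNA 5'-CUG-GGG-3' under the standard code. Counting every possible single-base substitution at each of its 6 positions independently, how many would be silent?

7

Codon 1 (CUG, Leu): 4 synonymous substitutions.
Codon 2 (GGG, Gly): 3 synonymous substitutions.
Total: 4 + 3 = 7.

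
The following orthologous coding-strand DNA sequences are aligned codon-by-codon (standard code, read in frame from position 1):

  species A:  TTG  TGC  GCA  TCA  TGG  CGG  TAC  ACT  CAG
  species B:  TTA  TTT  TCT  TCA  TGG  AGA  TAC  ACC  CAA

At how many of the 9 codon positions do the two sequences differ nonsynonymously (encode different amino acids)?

Codon 1: TTG Leu / TTA Leu — synonymous.
Codon 2: TGC Cys / TTT Phe — nonsynonymous.
Codon 3: GCA Ala / TCT Ser — nonsynonymous.
Codon 4: TCA Ser / TCA Ser — identical.
Codon 5: TGG Trp / TGG Trp — identical.
Codon 6: CGG Arg / AGA Arg — synonymous.
Codon 7: TAC Tyr / TAC Tyr — identical.
Codon 8: ACT Thr / ACC Thr — synonymous.
Codon 9: CAG Gln / CAA Gln — synonymous.
Nonsynonymous differences: 2.

2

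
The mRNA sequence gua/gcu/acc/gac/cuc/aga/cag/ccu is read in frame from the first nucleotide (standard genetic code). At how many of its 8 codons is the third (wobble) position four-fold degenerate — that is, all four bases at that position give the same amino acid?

Codon 1 GUA (Val): third position 4-fold.
Codon 2 GCU (Ala): third position 4-fold.
Codon 3 ACC (Thr): third position 4-fold.
Codon 4 GAC (Asp): third position 2-fold.
Codon 5 CUC (Leu): third position 4-fold.
Codon 6 AGA (Arg): third position 2-fold.
Codon 7 CAG (Gln): third position 2-fold.
Codon 8 CCU (Pro): third position 4-fold.
Four-fold degenerate third positions: 5.

5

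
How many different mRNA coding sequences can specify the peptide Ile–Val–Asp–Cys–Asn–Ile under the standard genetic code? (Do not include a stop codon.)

288

Ile: 3 codons.
Val: 4 codons.
Asp: 2 codons.
Cys: 2 codons.
Asn: 2 codons.
Ile: 3 codons.
3 × 4 × 2 × 2 × 2 × 3 = 288.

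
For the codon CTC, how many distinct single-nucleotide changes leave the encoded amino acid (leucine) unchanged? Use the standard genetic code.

3

Position 1: none → 0 synonymous.
Position 2: none → 0 synonymous.
Position 3: CTT, CTA, CTG → 3 synonymous.
Total: 0 + 0 + 3 = 3.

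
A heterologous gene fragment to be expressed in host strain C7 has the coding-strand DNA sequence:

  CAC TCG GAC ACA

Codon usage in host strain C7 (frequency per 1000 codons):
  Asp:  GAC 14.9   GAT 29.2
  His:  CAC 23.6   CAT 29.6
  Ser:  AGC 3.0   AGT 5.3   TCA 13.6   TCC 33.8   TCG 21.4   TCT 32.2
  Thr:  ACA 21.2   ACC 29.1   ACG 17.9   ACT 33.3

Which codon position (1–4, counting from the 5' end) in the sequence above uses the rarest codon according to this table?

3

Codon 1 CAC (His): 23.6 per 1000.
Codon 2 TCG (Ser): 21.4 per 1000.
Codon 3 GAC (Asp): 14.9 per 1000.
Codon 4 ACA (Thr): 21.2 per 1000.
Lowest frequency is 14.9 at codon 3.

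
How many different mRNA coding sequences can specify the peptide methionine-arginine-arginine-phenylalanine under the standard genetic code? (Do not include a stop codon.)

Met: 1 codon.
Arg: 6 codons.
Arg: 6 codons.
Phe: 2 codons.
1 × 6 × 6 × 2 = 72.

72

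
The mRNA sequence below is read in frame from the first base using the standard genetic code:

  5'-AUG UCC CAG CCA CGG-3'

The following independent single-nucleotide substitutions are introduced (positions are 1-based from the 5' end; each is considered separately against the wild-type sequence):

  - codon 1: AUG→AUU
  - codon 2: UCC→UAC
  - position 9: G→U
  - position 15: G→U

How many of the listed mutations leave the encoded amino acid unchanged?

1

Codon 1: AUG (Met) → AUU (Ile) — missense.
Codon 2: UCC (Ser) → UAC (Tyr) — missense.
Codon 3: CAG (Gln) → CAU (His) — missense.
Codon 5: CGG (Arg) → CGU (Arg) — synonymous.
Synonymous: 1 of 4.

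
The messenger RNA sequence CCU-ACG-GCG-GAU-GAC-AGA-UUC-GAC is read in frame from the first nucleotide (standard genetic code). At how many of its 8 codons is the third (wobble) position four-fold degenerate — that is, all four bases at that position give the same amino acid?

3

Codon 1 CCU (Pro): third position 4-fold.
Codon 2 ACG (Thr): third position 4-fold.
Codon 3 GCG (Ala): third position 4-fold.
Codon 4 GAU (Asp): third position 2-fold.
Codon 5 GAC (Asp): third position 2-fold.
Codon 6 AGA (Arg): third position 2-fold.
Codon 7 UUC (Phe): third position 2-fold.
Codon 8 GAC (Asp): third position 2-fold.
Four-fold degenerate third positions: 3.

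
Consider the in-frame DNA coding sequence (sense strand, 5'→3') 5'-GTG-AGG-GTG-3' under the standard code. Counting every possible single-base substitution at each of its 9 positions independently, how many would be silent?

8

Codon 1 (GTG, Val): 3 synonymous substitutions.
Codon 2 (AGG, Arg): 2 synonymous substitutions.
Codon 3 (GTG, Val): 3 synonymous substitutions.
Total: 3 + 2 + 3 = 8.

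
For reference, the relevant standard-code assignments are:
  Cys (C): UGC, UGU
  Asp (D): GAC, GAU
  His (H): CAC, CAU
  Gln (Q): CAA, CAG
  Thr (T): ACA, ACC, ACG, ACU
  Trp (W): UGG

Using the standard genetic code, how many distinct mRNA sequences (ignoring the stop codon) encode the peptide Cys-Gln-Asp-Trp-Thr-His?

64

Cys: 2 codons.
Gln: 2 codons.
Asp: 2 codons.
Trp: 1 codon.
Thr: 4 codons.
His: 2 codons.
2 × 2 × 2 × 1 × 4 × 2 = 64.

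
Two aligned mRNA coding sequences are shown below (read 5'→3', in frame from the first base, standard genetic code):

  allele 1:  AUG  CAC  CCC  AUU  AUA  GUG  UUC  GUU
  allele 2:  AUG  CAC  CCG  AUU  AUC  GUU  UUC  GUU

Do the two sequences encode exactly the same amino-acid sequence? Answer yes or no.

yes

Codon 1: AUG Met / AUG Met — identical.
Codon 2: CAC His / CAC His — identical.
Codon 3: CCC Pro / CCG Pro — synonymous.
Codon 4: AUU Ile / AUU Ile — identical.
Codon 5: AUA Ile / AUC Ile — synonymous.
Codon 6: GUG Val / GUU Val — synonymous.
Codon 7: UUC Phe / UUC Phe — identical.
Codon 8: GUU Val / GUU Val — identical.
Nonsynonymous differences: 0 → same protein.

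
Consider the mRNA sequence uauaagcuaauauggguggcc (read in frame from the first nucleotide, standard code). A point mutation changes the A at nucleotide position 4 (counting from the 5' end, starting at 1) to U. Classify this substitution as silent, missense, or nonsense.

nonsense

Position 4 falls in codon 2: AAG → Lys.
After the substitution the codon is UAG → Stop.
The new codon is a stop codon, so this is a nonsense mutation.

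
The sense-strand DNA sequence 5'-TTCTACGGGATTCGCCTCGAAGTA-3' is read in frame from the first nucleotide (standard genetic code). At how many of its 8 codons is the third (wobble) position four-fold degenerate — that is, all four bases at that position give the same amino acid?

Codon 1 TTC (Phe): third position 2-fold.
Codon 2 TAC (Tyr): third position 2-fold.
Codon 3 GGG (Gly): third position 4-fold.
Codon 4 ATT (Ile): third position 3-fold.
Codon 5 CGC (Arg): third position 4-fold.
Codon 6 CTC (Leu): third position 4-fold.
Codon 7 GAA (Glu): third position 2-fold.
Codon 8 GTA (Val): third position 4-fold.
Four-fold degenerate third positions: 4.

4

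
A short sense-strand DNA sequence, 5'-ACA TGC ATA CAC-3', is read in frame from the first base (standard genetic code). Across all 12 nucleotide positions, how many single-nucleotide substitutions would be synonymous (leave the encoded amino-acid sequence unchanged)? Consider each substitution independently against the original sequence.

Codon 1 (ACA, Thr): 3 synonymous substitutions.
Codon 2 (TGC, Cys): 1 synonymous substitution.
Codon 3 (ATA, Ile): 2 synonymous substitutions.
Codon 4 (CAC, His): 1 synonymous substitution.
Total: 3 + 1 + 2 + 1 = 7.

7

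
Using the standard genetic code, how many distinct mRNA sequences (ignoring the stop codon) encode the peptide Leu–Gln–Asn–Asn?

48

Leu: 6 codons.
Gln: 2 codons.
Asn: 2 codons.
Asn: 2 codons.
6 × 2 × 2 × 2 = 48.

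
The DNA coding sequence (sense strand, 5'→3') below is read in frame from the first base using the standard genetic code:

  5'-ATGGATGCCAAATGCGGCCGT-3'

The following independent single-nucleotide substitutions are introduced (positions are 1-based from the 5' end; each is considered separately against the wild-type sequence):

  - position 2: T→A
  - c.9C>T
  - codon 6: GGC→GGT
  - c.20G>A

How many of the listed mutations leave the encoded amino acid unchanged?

2

Codon 1: ATG (Met) → AAG (Lys) — missense.
Codon 3: GCC (Ala) → GCT (Ala) — synonymous.
Codon 6: GGC (Gly) → GGT (Gly) — synonymous.
Codon 7: CGT (Arg) → CAT (His) — missense.
Synonymous: 2 of 4.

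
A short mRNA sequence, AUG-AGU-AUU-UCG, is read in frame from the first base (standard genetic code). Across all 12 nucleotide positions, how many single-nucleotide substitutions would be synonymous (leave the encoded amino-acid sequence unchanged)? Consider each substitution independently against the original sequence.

Codon 1 (AUG, Met): 0 synonymous substitutions.
Codon 2 (AGU, Ser): 1 synonymous substitution.
Codon 3 (AUU, Ile): 2 synonymous substitutions.
Codon 4 (UCG, Ser): 3 synonymous substitutions.
Total: 0 + 1 + 2 + 3 = 6.

6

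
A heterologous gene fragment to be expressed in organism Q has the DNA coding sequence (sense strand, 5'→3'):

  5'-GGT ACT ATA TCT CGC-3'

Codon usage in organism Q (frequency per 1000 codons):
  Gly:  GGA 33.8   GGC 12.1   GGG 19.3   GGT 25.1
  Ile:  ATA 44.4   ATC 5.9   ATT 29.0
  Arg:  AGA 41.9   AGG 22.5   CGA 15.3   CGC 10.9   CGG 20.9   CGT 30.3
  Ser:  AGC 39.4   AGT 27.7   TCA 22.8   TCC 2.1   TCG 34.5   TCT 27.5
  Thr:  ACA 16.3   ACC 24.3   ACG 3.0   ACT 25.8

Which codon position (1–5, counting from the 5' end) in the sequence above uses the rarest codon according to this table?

5

Codon 1 GGT (Gly): 25.1 per 1000.
Codon 2 ACT (Thr): 25.8 per 1000.
Codon 3 ATA (Ile): 44.4 per 1000.
Codon 4 TCT (Ser): 27.5 per 1000.
Codon 5 CGC (Arg): 10.9 per 1000.
Lowest frequency is 10.9 at codon 5.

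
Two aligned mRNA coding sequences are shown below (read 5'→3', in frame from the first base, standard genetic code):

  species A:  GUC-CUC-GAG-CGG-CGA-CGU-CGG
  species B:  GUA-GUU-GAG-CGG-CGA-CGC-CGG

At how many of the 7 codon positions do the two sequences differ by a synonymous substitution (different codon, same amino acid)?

2

Codon 1: GUC Val / GUA Val — synonymous.
Codon 2: CUC Leu / GUU Val — nonsynonymous.
Codon 3: GAG Glu / GAG Glu — identical.
Codon 4: CGG Arg / CGG Arg — identical.
Codon 5: CGA Arg / CGA Arg — identical.
Codon 6: CGU Arg / CGC Arg — synonymous.
Codon 7: CGG Arg / CGG Arg — identical.
Synonymous differences: 2.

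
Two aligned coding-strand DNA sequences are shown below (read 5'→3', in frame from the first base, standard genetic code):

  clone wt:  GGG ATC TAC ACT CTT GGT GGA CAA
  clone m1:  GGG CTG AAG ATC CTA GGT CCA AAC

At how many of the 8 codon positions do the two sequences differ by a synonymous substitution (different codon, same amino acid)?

1

Codon 1: GGG Gly / GGG Gly — identical.
Codon 2: ATC Ile / CTG Leu — nonsynonymous.
Codon 3: TAC Tyr / AAG Lys — nonsynonymous.
Codon 4: ACT Thr / ATC Ile — nonsynonymous.
Codon 5: CTT Leu / CTA Leu — synonymous.
Codon 6: GGT Gly / GGT Gly — identical.
Codon 7: GGA Gly / CCA Pro — nonsynonymous.
Codon 8: CAA Gln / AAC Asn — nonsynonymous.
Synonymous differences: 1.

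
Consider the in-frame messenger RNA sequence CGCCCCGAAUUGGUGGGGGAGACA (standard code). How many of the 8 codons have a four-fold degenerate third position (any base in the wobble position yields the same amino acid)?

Codon 1 CGC (Arg): third position 4-fold.
Codon 2 CCC (Pro): third position 4-fold.
Codon 3 GAA (Glu): third position 2-fold.
Codon 4 UUG (Leu): third position 2-fold.
Codon 5 GUG (Val): third position 4-fold.
Codon 6 GGG (Gly): third position 4-fold.
Codon 7 GAG (Glu): third position 2-fold.
Codon 8 ACA (Thr): third position 4-fold.
Four-fold degenerate third positions: 5.

5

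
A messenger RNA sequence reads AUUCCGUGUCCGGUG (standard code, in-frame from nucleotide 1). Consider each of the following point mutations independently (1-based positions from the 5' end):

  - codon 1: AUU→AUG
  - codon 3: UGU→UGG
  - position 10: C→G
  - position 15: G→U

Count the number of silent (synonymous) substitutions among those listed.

Codon 1: AUU (Ile) → AUG (Met) — missense.
Codon 3: UGU (Cys) → UGG (Trp) — missense.
Codon 4: CCG (Pro) → GCG (Ala) — missense.
Codon 5: GUG (Val) → GUU (Val) — synonymous.
Synonymous: 1 of 4.

1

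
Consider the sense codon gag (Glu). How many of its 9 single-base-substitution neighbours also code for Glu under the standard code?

1

Position 1: none → 0 synonymous.
Position 2: none → 0 synonymous.
Position 3: GAA → 1 synonymous.
Total: 0 + 0 + 1 = 1.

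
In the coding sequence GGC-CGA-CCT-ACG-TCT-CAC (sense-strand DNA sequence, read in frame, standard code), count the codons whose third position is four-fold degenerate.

5

Codon 1 GGC (Gly): third position 4-fold.
Codon 2 CGA (Arg): third position 4-fold.
Codon 3 CCT (Pro): third position 4-fold.
Codon 4 ACG (Thr): third position 4-fold.
Codon 5 TCT (Ser): third position 4-fold.
Codon 6 CAC (His): third position 2-fold.
Four-fold degenerate third positions: 5.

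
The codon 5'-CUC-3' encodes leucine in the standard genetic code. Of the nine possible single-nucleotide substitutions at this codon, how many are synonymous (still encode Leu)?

3

Position 1: none → 0 synonymous.
Position 2: none → 0 synonymous.
Position 3: CUU, CUA, CUG → 3 synonymous.
Total: 0 + 0 + 3 = 3.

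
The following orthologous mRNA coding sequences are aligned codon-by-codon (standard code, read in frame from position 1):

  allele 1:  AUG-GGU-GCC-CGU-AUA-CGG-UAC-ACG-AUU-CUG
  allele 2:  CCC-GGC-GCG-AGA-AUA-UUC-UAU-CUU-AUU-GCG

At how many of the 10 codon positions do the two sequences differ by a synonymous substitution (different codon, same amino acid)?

4

Codon 1: AUG Met / CCC Pro — nonsynonymous.
Codon 2: GGU Gly / GGC Gly — synonymous.
Codon 3: GCC Ala / GCG Ala — synonymous.
Codon 4: CGU Arg / AGA Arg — synonymous.
Codon 5: AUA Ile / AUA Ile — identical.
Codon 6: CGG Arg / UUC Phe — nonsynonymous.
Codon 7: UAC Tyr / UAU Tyr — synonymous.
Codon 8: ACG Thr / CUU Leu — nonsynonymous.
Codon 9: AUU Ile / AUU Ile — identical.
Codon 10: CUG Leu / GCG Ala — nonsynonymous.
Synonymous differences: 4.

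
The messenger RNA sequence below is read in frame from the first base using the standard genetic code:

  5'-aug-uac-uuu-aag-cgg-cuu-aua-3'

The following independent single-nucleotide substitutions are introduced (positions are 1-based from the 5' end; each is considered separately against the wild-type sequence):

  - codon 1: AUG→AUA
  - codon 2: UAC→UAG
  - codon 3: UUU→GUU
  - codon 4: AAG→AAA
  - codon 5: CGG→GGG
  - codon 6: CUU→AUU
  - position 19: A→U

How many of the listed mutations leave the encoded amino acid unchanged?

1

Codon 1: AUG (Met) → AUA (Ile) — missense.
Codon 2: UAC (Tyr) → UAG (Stop) — nonsense.
Codon 3: UUU (Phe) → GUU (Val) — missense.
Codon 4: AAG (Lys) → AAA (Lys) — synonymous.
Codon 5: CGG (Arg) → GGG (Gly) — missense.
Codon 6: CUU (Leu) → AUU (Ile) — missense.
Codon 7: AUA (Ile) → UUA (Leu) — missense.
Synonymous: 1 of 7.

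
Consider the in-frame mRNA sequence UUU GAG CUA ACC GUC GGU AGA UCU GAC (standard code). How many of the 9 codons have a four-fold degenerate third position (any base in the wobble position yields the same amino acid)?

5

Codon 1 UUU (Phe): third position 2-fold.
Codon 2 GAG (Glu): third position 2-fold.
Codon 3 CUA (Leu): third position 4-fold.
Codon 4 ACC (Thr): third position 4-fold.
Codon 5 GUC (Val): third position 4-fold.
Codon 6 GGU (Gly): third position 4-fold.
Codon 7 AGA (Arg): third position 2-fold.
Codon 8 UCU (Ser): third position 4-fold.
Codon 9 GAC (Asp): third position 2-fold.
Four-fold degenerate third positions: 5.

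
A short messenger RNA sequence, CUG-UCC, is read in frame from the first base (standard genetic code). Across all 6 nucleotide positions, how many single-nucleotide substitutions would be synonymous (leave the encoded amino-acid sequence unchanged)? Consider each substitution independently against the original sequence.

Codon 1 (CUG, Leu): 4 synonymous substitutions.
Codon 2 (UCC, Ser): 3 synonymous substitutions.
Total: 4 + 3 = 7.

7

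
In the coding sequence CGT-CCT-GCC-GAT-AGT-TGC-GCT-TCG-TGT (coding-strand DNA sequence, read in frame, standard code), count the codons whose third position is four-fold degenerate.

Codon 1 CGT (Arg): third position 4-fold.
Codon 2 CCT (Pro): third position 4-fold.
Codon 3 GCC (Ala): third position 4-fold.
Codon 4 GAT (Asp): third position 2-fold.
Codon 5 AGT (Ser): third position 2-fold.
Codon 6 TGC (Cys): third position 2-fold.
Codon 7 GCT (Ala): third position 4-fold.
Codon 8 TCG (Ser): third position 4-fold.
Codon 9 TGT (Cys): third position 2-fold.
Four-fold degenerate third positions: 5.

5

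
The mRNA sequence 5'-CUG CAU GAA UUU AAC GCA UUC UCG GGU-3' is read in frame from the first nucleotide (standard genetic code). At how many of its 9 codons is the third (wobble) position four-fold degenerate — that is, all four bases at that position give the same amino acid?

4

Codon 1 CUG (Leu): third position 4-fold.
Codon 2 CAU (His): third position 2-fold.
Codon 3 GAA (Glu): third position 2-fold.
Codon 4 UUU (Phe): third position 2-fold.
Codon 5 AAC (Asn): third position 2-fold.
Codon 6 GCA (Ala): third position 4-fold.
Codon 7 UUC (Phe): third position 2-fold.
Codon 8 UCG (Ser): third position 4-fold.
Codon 9 GGU (Gly): third position 4-fold.
Four-fold degenerate third positions: 4.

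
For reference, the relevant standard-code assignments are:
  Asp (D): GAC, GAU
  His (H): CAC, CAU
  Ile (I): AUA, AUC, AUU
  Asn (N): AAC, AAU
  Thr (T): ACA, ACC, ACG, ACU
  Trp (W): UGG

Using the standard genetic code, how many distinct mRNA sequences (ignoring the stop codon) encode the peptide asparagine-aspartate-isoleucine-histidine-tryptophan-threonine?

96

Asn: 2 codons.
Asp: 2 codons.
Ile: 3 codons.
His: 2 codons.
Trp: 1 codon.
Thr: 4 codons.
2 × 2 × 3 × 2 × 1 × 4 = 96.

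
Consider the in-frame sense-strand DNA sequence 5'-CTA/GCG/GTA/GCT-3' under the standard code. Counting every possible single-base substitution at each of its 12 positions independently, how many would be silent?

13

Codon 1 (CTA, Leu): 4 synonymous substitutions.
Codon 2 (GCG, Ala): 3 synonymous substitutions.
Codon 3 (GTA, Val): 3 synonymous substitutions.
Codon 4 (GCT, Ala): 3 synonymous substitutions.
Total: 4 + 3 + 3 + 3 = 13.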